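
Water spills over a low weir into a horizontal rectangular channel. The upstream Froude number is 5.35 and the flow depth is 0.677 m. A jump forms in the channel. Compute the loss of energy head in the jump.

ΔE = 5.38 m

Fr₁ = 5.35 (given).
Conjugate-depth relation: y₂/y₁ = ½[√(1 + 8Fr₁²) − 1] = ½[√230.0 − 1] = 7.08.
y₂ = 7.08 × 0.677 = 4.79 m.
V₁ = Fr₁·√(g·y₁) = 5.35×√(9.81×0.677) = 13.8 m/s; q = V₁·y₁ = 9.33 m²/s. V₂ = q/y₂ = 9.33/4.79 = 1.95 m/s. E₁ = y₁ + V₁²/2g = 10.4 m; E₂ = y₂ + V₂²/2g = 4.99 m. ΔE = E₁ − E₂ = 5.38 m.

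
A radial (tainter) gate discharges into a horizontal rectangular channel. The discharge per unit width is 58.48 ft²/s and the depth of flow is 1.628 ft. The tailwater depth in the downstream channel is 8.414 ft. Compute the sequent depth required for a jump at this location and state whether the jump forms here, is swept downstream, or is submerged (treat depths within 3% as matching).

y₂ = 10.64 ft; the jump is swept downstream

V₁ = q/y₁ = 58.48/1.628 = 35.92 ft/s. Fr₁ = V₁/√(g·y₁) = 35.92/√(32.2×1.628) = 4.961.
Bélanger equation: y₂/y₁ = ½[√(1 + 8Fr₁²) − 1] = ½[√197.92 − 1] = 6.534.
y₂ = 6.534 × 1.628 = 10.64 ft.
Tailwater y_tw = 8.414 ft: y_tw < y₂, so the jump is swept downstream.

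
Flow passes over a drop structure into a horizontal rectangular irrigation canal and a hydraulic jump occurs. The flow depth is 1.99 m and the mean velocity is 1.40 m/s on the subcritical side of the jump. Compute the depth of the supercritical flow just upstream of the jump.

y₁ = 0.341 m

Fr₂ = V₂/√(g·y₂) = 1.40/√(9.81×1.99) = 0.317.
The Bélanger relation is symmetric: y₁/y₂ = ½[√(1 + 8Fr₂²) − 1] = ½[√1.803 − 1] = 0.171.
y₁ = 0.171 × 1.99 = 0.341 m.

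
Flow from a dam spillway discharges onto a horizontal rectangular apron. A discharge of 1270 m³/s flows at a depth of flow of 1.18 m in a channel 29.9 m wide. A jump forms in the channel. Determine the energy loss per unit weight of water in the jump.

ΔE = 49.8 m

q = Q/b = 1270/29.9 = 42.5 m²/s; V₁ = q/y₁ = 36.0 m/s. Fr₁ = V₁/√(g·y₁) = 10.6.
Sequent-depth ratio: y₂/y₁ = ½[√(1 + 8Fr₁²) − 1] = ½[√896.4 − 1] = 14.5.
y₂ = 14.5 × 1.18 = 17.1 m.
Head loss: ΔE = (y₂ − y₁)³/(4y₁y₂) = (17.1 − 1.18)³/(4×1.18×17.1) = 4016/80.6 = 49.8 m.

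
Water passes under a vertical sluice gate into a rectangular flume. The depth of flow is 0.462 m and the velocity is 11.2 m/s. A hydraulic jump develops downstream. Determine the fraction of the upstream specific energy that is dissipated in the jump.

Fr₁ = V₁/√(g·y₁) = 11.2/√(9.81×0.462) = 5.26.
Sequent-depth ratio: y₂/y₁ = ½[√(1 + 8Fr₁²) − 1] = ½[√222.4 − 1] = 6.96.
y₂ = 6.96 × 0.462 = 3.21 m.
E₁ = y₁ + V₁²/2g = 6.86 m. ΔE = (y₂ − y₁)³/(4y₁y₂) = 3.51 m. ΔE/E₁ = 3.51/6.86 = 0.512.

ΔE/E₁ = 0.512 (51.2%)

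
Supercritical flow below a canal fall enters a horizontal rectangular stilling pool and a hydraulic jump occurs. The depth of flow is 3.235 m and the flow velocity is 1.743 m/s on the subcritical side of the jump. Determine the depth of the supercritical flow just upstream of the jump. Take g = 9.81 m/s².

y₁ = 0.5319 m

Fr₂ = V₂/√(g·y₂) = 1.743/√(9.81×3.235) = 0.3094.
From the momentum equation (using Fr₂), y₁/y₂ = ½[√(1 + 8Fr₂²) − 1] = ½[√1.7658 − 1] = 0.1644.
y₁ = 0.1644 × 3.235 = 0.5319 m.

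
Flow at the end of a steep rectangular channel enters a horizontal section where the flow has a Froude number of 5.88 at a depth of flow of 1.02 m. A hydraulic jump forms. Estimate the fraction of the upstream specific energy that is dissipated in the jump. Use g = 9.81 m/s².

ΔE/E₁ = 0.556 (55.6%)

Fr₁ = 5.88 (given).
From the momentum equation for a rectangular channel, y₂/y₁ = ½[√(1 + 8Fr₁²) − 1] = ½[√277.6 − 1] = 7.83.
y₂ = 7.83 × 1.02 = 7.99 m.
E₁ = y₁(1 + Fr₁²/2) = 1.02×(1 + 5.88²/2) = 18.7 m. ΔE = (y₂ − y₁)³/(4y₁y₂) = 10.4 m. ΔE/E₁ = 10.4/18.7 = 0.556.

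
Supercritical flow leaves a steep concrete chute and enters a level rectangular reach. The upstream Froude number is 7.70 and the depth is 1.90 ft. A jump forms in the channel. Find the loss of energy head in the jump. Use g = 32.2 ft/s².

Fr₁ = 7.70 (given).
From the momentum equation for a rectangular channel, y₂/y₁ = ½[√(1 + 8Fr₁²) − 1] = ½[√475.3 − 1] = 10.4.
y₂ = 10.4 × 1.90 = 19.8 ft.
V₁ = Fr₁·√(g·y₁) = 7.70×√(32.2×1.90) = 60.2 ft/s; q = V₁·y₁ = 114 ft²/s. V₂ = q/y₂ = 114/19.8 = 5.79 ft/s. E₁ = y₁ + V₁²/2g = 58.2 ft; E₂ = y₂ + V₂²/2g = 20.3 ft. ΔE = E₁ − E₂ = 37.9 ft.

ΔE = 37.9 ft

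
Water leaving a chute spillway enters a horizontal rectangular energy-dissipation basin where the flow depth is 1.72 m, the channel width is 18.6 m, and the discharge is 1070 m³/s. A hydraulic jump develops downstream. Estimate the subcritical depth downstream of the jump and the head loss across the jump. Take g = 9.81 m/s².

q = Q/b = 1070/18.6 = 57.5 m²/s; V₁ = q/y₁ = 33.4 m/s. Fr₁ = V₁/√(g·y₁) = 8.14.
Bélanger equation: y₂/y₁ = ½[√(1 + 8Fr₁²) − 1] = ½[√531.4 − 1] = 11.0.
y₂ = 11.0 × 1.72 = 19.0 m.
V₂ = q/y₂ = 57.5/19.0 = 3.03 m/s. E₁ = y₁ + V₁²/2g = 58.7 m; E₂ = y₂ + V₂²/2g = 19.4 m. ΔE = E₁ − E₂ = 39.3 m.

y₂ = 19.0 m; ΔE = 39.3 m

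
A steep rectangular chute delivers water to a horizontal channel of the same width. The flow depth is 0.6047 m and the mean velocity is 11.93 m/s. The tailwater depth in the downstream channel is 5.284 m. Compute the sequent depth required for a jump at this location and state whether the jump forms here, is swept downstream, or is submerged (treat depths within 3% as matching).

y₂ = 3.897 m; the jump is submerged

Fr₁ = V₁/√(g·y₁) = 11.93/√(9.81×0.6047) = 4.898.
Bélanger equation: y₂/y₁ = ½[√(1 + 8Fr₁²) − 1] = ½[√192.94 − 1] = 6.445.
y₂ = 6.445 × 0.6047 = 3.897 m.
Tailwater y_tw = 5.284 m: y_tw > y₂, so the jump is submerged.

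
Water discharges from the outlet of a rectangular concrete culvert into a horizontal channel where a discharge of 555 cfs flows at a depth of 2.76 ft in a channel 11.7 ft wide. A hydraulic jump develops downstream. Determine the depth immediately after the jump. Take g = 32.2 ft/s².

y₂ = 5.87 ft

q = Q/b = 555/11.7 = 47.4 ft²/s; V₁ = q/y₁ = 17.2 ft/s. Fr₁ = V₁/√(g·y₁) = 1.82.
By Bélanger, y₂/y₁ = ½[√(1 + 8Fr₁²) − 1] = ½[√27.59 − 1] = 2.13.
y₂ = 2.13 × 2.76 = 5.87 ft.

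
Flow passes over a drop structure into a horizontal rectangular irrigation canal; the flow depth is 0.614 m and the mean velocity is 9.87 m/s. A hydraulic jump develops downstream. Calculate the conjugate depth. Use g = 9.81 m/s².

y₂ = 3.20 m

Fr₁ = V₁/√(g·y₁) = 9.87/√(9.81×0.614) = 4.02.
Conjugate-depth relation: y₂/y₁ = ½[√(1 + 8Fr₁²) − 1] = ½[√130.4 − 1] = 5.21.
y₂ = 5.21 × 0.614 = 3.20 m.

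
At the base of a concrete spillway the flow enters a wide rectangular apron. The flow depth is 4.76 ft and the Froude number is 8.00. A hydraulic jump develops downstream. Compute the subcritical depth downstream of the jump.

Fr₁ = 8.00 (given).
By Bélanger, y₂/y₁ = ½[√(1 + 8Fr₁²) − 1] = ½[√513.0 − 1] = 10.8.
y₂ = 10.8 × 4.76 = 51.5 ft.

y₂ = 51.5 ft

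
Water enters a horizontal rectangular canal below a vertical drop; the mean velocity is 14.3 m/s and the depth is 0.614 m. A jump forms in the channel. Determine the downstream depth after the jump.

y₂ = 4.76 m

Fr₁ = V₁/√(g·y₁) = 14.3/√(9.81×0.614) = 5.83.
Bélanger equation: y₂/y₁ = ½[√(1 + 8Fr₁²) − 1] = ½[√272.6 − 1] = 7.76.
y₂ = 7.76 × 0.614 = 4.76 m.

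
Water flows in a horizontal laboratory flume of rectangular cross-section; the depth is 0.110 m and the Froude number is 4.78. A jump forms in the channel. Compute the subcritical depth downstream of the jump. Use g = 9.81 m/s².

Fr₁ = 4.78 (given).
From the momentum equation for a rectangular channel, y₂/y₁ = ½[√(1 + 8Fr₁²) − 1] = ½[√183.8 − 1] = 6.28.
y₂ = 6.28 × 0.110 = 0.691 m.

y₂ = 0.691 m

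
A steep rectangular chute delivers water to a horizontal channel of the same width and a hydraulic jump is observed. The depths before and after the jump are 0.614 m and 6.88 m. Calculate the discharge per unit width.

For a rectangular channel the momentum equation gives q² = ½·g·y₁·y₂·(y₁ + y₂) = ½×9.81×0.614×6.88×7.49 = 155.
q = √155 = 12.5 m²/s.

q = 12.5 m²/s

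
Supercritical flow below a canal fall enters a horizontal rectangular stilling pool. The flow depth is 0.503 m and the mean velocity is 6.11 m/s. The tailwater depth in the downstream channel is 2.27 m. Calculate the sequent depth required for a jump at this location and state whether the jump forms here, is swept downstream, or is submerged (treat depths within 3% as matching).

y₂ = 1.72 m; the jump is submerged

Fr₁ = V₁/√(g·y₁) = 6.11/√(9.81×0.503) = 2.75.
Conjugate-depth relation: y₂/y₁ = ½[√(1 + 8Fr₁²) − 1] = ½[√61.53 − 1] = 3.42.
y₂ = 3.42 × 0.503 = 1.72 m.
Tailwater y_tw = 2.27 m: y_tw > y₂, so the jump is submerged.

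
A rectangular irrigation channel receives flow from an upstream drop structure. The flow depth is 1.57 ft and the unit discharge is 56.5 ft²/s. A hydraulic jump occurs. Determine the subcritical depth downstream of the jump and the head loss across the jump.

V₁ = q/y₁ = 56.5/1.57 = 36.0 ft/s. Fr₁ = V₁/√(g·y₁) = 36.0/√(32.2×1.57) = 5.06.
From the momentum equation for a rectangular channel, y₂/y₁ = ½[√(1 + 8Fr₁²) − 1] = ½[√205.9 − 1] = 6.68.
y₂ = 6.68 × 1.57 = 10.5 ft.
Head loss: ΔE = (y₂ − y₁)³/(4y₁y₂) = (10.5 − 1.57)³/(4×1.57×10.5) = 707/65.8 = 10.7 ft.

y₂ = 10.5 ft; ΔE = 10.7 ft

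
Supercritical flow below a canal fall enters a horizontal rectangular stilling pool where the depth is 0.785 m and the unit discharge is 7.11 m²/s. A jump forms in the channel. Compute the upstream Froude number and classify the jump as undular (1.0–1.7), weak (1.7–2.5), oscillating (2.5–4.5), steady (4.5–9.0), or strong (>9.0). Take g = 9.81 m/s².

Fr₁ = 3.26; oscillating jump

V₁ = q/y₁ = 7.11/0.785 = 9.06 m/s. Fr₁ = V₁/√(g·y₁) = 9.06/√(9.81×0.785) = 3.26.
Fr₁ = 3.26 lies in the oscillating range.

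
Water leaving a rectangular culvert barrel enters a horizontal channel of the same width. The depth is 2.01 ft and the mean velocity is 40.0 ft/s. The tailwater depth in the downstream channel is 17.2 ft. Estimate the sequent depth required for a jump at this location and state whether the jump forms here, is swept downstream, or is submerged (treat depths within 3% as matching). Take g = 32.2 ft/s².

Fr₁ = V₁/√(g·y₁) = 40.0/√(32.2×2.01) = 4.97.
Bélanger equation: y₂/y₁ = ½[√(1 + 8Fr₁²) − 1] = ½[√198.8 − 1] = 6.55.
y₂ = 6.55 × 2.01 = 13.2 ft.
Tailwater y_tw = 17.2 ft: y_tw > y₂, so the jump is submerged.

y₂ = 13.2 ft; the jump is submerged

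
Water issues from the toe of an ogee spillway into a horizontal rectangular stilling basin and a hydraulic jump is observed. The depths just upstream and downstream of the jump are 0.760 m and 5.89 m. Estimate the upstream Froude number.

Fr₁ = 5.82

For a rectangular channel the momentum equation gives q² = ½·g·y₁·y₂·(y₁ + y₂) = ½×9.81×0.760×5.89×6.65 = 146.
q = √146 = 12.1 m²/s.
V₁ = q/y₁ = 15.9 m/s; Fr₁ = V₁/√(g·y₁) = 5.82.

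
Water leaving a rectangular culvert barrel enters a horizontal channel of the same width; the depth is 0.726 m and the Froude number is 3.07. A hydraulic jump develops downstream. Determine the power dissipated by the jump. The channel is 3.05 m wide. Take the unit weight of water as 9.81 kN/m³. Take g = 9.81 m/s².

Fr₁ = 3.07 (given).
Conjugate-depth relation: y₂/y₁ = ½[√(1 + 8Fr₁²) − 1] = ½[√76.40 − 1] = 3.87.
y₂ = 3.87 × 0.726 = 2.81 m.
V₁ = Fr₁·√(g·y₁) = 3.07×√(9.81×0.726) = 8.19 m/s; q = V₁·y₁ = 5.95 m²/s. V₂ = q/y₂ = 5.95/2.81 = 2.12 m/s. E₁ = y₁ + V₁²/2g = 4.15 m; E₂ = y₂ + V₂²/2g = 3.04 m. ΔE = E₁ − E₂ = 1.11 m.
Q = q·b = 5.95 × 3.05 = 18.1 m³/s. P = γ·Q·ΔE = 9.81 × 18.1 × 1.11 = 197 kW.

P = 197 kW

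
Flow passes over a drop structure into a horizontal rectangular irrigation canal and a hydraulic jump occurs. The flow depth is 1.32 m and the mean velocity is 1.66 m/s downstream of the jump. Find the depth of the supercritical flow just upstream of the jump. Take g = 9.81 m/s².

Fr₂ = V₂/√(g·y₂) = 1.66/√(9.81×1.32) = 0.461.
Applying the sequent-depth relation in reverse, y₁/y₂ = ½[√(1 + 8Fr₂²) − 1] = ½[√2.702 − 1] = 0.322.
y₁ = 0.322 × 1.32 = 0.425 m.

y₁ = 0.425 m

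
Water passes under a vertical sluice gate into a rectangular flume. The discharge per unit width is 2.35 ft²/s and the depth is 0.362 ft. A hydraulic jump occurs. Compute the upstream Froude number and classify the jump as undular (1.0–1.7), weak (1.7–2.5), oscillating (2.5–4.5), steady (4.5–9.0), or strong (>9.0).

Fr₁ = 1.90; weak jump

V₁ = q/y₁ = 2.35/0.362 = 6.49 ft/s. Fr₁ = V₁/√(g·y₁) = 6.49/√(32.2×0.362) = 1.90.
Fr₁ = 1.90 lies in the weak range.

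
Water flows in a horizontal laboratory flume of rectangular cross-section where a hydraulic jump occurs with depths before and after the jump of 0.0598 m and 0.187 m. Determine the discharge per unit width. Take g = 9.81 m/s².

For a rectangular channel the momentum equation gives q² = ½·g·y₁·y₂·(y₁ + y₂) = ½×9.81×0.0598×0.187×0.247 = 0.0135.
q = √0.0135 = 0.116 m²/s.

q = 0.116 m²/s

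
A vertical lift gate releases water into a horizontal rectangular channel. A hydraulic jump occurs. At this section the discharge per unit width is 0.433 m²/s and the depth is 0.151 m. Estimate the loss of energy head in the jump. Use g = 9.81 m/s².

V₁ = q/y₁ = 0.433/0.151 = 2.87 m/s. Fr₁ = V₁/√(g·y₁) = 2.87/√(9.81×0.151) = 2.36.
Conjugate-depth relation: y₂/y₁ = ½[√(1 + 8Fr₁²) − 1] = ½[√45.41 − 1] = 2.87.
y₂ = 2.87 × 0.151 = 0.433 m.
Head loss: ΔE = (y₂ − y₁)³/(4y₁y₂) = (0.433 − 0.151)³/(4×0.151×0.433) = 0.0225/0.262 = 0.0859 m.

ΔE = 0.0859 m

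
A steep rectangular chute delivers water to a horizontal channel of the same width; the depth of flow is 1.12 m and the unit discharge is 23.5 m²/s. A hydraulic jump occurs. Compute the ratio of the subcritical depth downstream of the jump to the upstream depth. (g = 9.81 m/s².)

V₁ = q/y₁ = 23.5/1.12 = 21.0 m/s. Fr₁ = V₁/√(g·y₁) = 21.0/√(9.81×1.12) = 6.33.
From the momentum equation for a rectangular channel, y₂/y₁ = ½[√(1 + 8Fr₁²) − 1] = ½[√321.6 − 1] = 8.47.

y₂/y₁ = 8.47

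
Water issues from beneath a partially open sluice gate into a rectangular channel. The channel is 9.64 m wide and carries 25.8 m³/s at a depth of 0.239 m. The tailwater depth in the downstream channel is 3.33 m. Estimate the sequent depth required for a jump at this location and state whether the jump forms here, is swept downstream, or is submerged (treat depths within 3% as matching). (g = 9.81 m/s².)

q = Q/b = 25.8/9.64 = 2.68 m²/s; V₁ = q/y₁ = 11.2 m/s. Fr₁ = V₁/√(g·y₁) = 7.31.
Bélanger equation: y₂/y₁ = ½[√(1 + 8Fr₁²) − 1] = ½[√428.9 − 1] = 9.85.
y₂ = 9.85 × 0.239 = 2.36 m.
Tailwater y_tw = 3.33 m: y_tw > y₂, so the jump is submerged.

y₂ = 2.36 m; the jump is submerged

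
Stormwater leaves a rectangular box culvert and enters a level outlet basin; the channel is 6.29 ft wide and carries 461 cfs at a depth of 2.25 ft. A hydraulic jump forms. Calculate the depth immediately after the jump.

q = Q/b = 461/6.29 = 73.3 ft²/s; V₁ = q/y₁ = 32.6 ft/s. Fr₁ = V₁/√(g·y₁) = 3.83.
By Bélanger, y₂/y₁ = ½[√(1 + 8Fr₁²) − 1] = ½[√118.2 − 1] = 4.94.
y₂ = 4.94 × 2.25 = 11.1 ft.

y₂ = 11.1 ft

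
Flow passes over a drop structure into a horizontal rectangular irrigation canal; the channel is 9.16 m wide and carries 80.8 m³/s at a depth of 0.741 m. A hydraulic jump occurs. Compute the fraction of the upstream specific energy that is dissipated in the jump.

q = Q/b = 80.8/9.16 = 8.82 m²/s; V₁ = q/y₁ = 11.9 m/s. Fr₁ = V₁/√(g·y₁) = 4.42.
By Bélanger, y₂/y₁ = ½[√(1 + 8Fr₁²) − 1] = ½[√157.0 − 1] = 5.76.
y₂ = 5.76 × 0.741 = 4.27 m.
E₁ = y₁ + V₁²/2g = 7.96 m. ΔE = (y₂ − y₁)³/(4y₁y₂) = 3.48 m. ΔE/E₁ = 3.48/7.96 = 0.436.

ΔE/E₁ = 0.436 (43.6%)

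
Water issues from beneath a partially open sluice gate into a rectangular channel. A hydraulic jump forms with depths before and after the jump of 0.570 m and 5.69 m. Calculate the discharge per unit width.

q = 9.98 m²/s

For a rectangular channel the momentum equation gives q² = ½·g·y₁·y₂·(y₁ + y₂) = ½×9.81×0.570×5.69×6.26 = 99.6.
q = √99.6 = 9.98 m²/s.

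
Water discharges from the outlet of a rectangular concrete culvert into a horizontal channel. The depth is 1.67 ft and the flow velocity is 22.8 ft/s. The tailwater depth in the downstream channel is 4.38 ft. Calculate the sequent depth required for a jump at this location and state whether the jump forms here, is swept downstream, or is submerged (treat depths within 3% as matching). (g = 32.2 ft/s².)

Fr₁ = V₁/√(g·y₁) = 22.8/√(32.2×1.67) = 3.11.
Bélanger equation: y₂/y₁ = ½[√(1 + 8Fr₁²) − 1] = ½[√78.34 − 1] = 3.93.
y₂ = 3.93 × 1.67 = 6.56 ft.
Tailwater y_tw = 4.38 ft: y_tw < y₂, so the jump is swept downstream.

y₂ = 6.56 ft; the jump is swept downstream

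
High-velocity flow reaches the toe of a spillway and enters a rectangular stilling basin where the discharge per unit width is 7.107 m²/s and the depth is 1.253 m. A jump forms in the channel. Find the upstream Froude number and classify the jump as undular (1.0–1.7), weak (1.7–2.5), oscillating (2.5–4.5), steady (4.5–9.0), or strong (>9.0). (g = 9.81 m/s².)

Fr₁ = 1.618; undular jump

V₁ = q/y₁ = 7.107/1.253 = 5.672 m/s. Fr₁ = V₁/√(g·y₁) = 5.672/√(9.81×1.253) = 1.618.
Fr₁ = 1.618 lies in the undular range.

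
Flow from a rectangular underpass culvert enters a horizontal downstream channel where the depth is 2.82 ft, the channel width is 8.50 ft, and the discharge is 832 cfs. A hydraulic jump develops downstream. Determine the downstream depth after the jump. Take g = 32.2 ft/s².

y₂ = 13.2 ft

q = Q/b = 832/8.50 = 97.9 ft²/s; V₁ = q/y₁ = 34.7 ft/s. Fr₁ = V₁/√(g·y₁) = 3.64.
Bélanger equation: y₂/y₁ = ½[√(1 + 8Fr₁²) − 1] = ½[√107.1 − 1] = 4.68.
y₂ = 4.68 × 2.82 = 13.2 ft.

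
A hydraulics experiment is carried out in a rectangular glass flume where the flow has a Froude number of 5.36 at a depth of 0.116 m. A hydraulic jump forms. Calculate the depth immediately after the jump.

Fr₁ = 5.36 (given).
Sequent-depth ratio: y₂/y₁ = ½[√(1 + 8Fr₁²) − 1] = ½[√230.8 − 1] = 7.10.
y₂ = 7.10 × 0.116 = 0.823 m.

y₂ = 0.823 m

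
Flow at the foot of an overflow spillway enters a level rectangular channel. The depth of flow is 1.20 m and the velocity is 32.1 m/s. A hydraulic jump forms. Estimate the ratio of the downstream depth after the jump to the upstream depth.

Fr₁ = V₁/√(g·y₁) = 32.1/√(9.81×1.20) = 9.36.
From the momentum equation for a rectangular channel, y₂/y₁ = ½[√(1 + 8Fr₁²) − 1] = ½[√701.2 − 1] = 12.7.

y₂/y₁ = 12.7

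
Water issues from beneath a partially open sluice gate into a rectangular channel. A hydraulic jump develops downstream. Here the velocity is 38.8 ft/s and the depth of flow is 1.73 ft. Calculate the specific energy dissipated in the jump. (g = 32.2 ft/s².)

Fr₁ = V₁/√(g·y₁) = 38.8/√(32.2×1.73) = 5.20.
Sequent-depth ratio: y₂/y₁ = ½[√(1 + 8Fr₁²) − 1] = ½[√217.2 − 1] = 6.87.
y₂ = 6.87 × 1.73 = 11.9 ft.
Head loss: ΔE = (y₂ − y₁)³/(4y₁y₂) = (11.9 − 1.73)³/(4×1.73×11.9) = 1047/82.2 = 12.7 ft.

ΔE = 12.7 ft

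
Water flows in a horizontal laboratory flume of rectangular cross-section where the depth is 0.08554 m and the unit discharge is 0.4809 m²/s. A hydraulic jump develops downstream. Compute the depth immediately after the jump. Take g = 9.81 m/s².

V₁ = q/y₁ = 0.4809/0.08554 = 5.622 m/s. Fr₁ = V₁/√(g·y₁) = 5.622/√(9.81×0.08554) = 6.137.
Conjugate-depth relation: y₂/y₁ = ½[√(1 + 8Fr₁²) − 1] = ½[√302.32 − 1] = 8.194.
y₂ = 8.194 × 0.08554 = 0.7009 m.

y₂ = 0.7009 m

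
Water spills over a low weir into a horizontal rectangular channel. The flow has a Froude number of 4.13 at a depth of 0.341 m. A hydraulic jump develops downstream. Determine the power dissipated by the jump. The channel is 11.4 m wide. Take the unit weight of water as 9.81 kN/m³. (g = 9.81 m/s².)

P = 380 kW

Fr₁ = 4.13 (given).
From the momentum equation for a rectangular channel, y₂/y₁ = ½[√(1 + 8Fr₁²) − 1] = ½[√137.5 − 1] = 5.36.
y₂ = 5.36 × 0.341 = 1.83 m.
Head loss: ΔE = (y₂ − y₁)³/(4y₁y₂) = (1.83 − 0.341)³/(4×0.341×1.83) = 3.29/2.49 = 1.32 m.
V₁ = Fr₁·√(g·y₁) = 4.13×√(9.81×0.341) = 7.55 m/s; q = V₁·y₁ = 2.58 m²/s. Q = q·b = 2.58 × 11.4 = 29.4 m³/s. P = γ·Q·ΔE = 9.81 × 29.4 × 1.32 = 380 kW.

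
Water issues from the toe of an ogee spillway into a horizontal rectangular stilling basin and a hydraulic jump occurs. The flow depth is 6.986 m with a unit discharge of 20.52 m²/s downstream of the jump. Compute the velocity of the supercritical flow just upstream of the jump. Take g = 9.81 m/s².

V₂ = q/y₂ = 20.52/6.986 = 2.937 m/s; Fr₂ = V₂/√(g·y₂) = 0.3548.
Since the conjugate-depth ratio holds either way, y₁/y₂ = ½[√(1 + 8Fr₂²) − 1] = ½[√2.0071 − 1] = 0.2084.
y₁ = 0.2084 × 6.986 = 1.456 m.
V₁ = q/y₁ = 20.52/1.456 = 14.10 m/s.

V₁ = 14.10 m/s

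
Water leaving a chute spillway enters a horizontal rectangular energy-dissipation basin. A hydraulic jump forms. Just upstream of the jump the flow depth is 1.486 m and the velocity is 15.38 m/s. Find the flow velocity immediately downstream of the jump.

Fr₁ = V₁/√(g·y₁) = 15.38/√(9.81×1.486) = 4.028.
From the momentum equation for a rectangular channel, y₂/y₁ = ½[√(1 + 8Fr₁²) − 1] = ½[√130.81 − 1] = 5.219.
y₂ = 5.219 × 1.486 = 7.755 m.
q = V₁·y₁ = 15.38 × 1.486 = 22.85 m²/s.
V₂ = q/y₂ = 22.85/7.755 = 2.947 m/s.

V₂ = 2.947 m/s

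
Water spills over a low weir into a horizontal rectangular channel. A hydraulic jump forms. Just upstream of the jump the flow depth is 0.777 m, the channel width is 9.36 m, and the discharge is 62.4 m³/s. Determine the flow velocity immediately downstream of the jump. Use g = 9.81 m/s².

V₂ = 2.19 m/s

q = Q/b = 62.4/9.36 = 6.67 m²/s; V₁ = q/y₁ = 8.58 m/s. Fr₁ = V₁/√(g·y₁) = 3.11.
By Bélanger, y₂/y₁ = ½[√(1 + 8Fr₁²) − 1] = ½[√78.26 − 1] = 3.92.
y₂ = 3.92 × 0.777 = 3.05 m.
V₂ = q/y₂ = 6.67/3.05 = 2.19 m/s.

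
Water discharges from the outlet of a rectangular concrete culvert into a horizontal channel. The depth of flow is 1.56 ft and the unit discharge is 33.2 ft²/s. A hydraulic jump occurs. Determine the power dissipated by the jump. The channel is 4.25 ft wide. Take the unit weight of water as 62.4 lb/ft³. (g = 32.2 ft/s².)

P = 35.4 hp

V₁ = q/y₁ = 33.2/1.56 = 21.3 ft/s. Fr₁ = V₁/√(g·y₁) = 21.3/√(32.2×1.56) = 3.00.
Sequent-depth ratio: y₂/y₁ = ½[√(1 + 8Fr₁²) − 1] = ½[√73.13 − 1] = 3.78.
y₂ = 3.78 × 1.56 = 5.89 ft.
V₂ = q/y₂ = 33.2/5.89 = 5.64 ft/s. E₁ = y₁ + V₁²/2g = 8.59 ft; E₂ = y₂ + V₂²/2g = 6.38 ft. ΔE = E₁ − E₂ = 2.21 ft.
Q = q·b = 33.2 × 4.25 = 141 cfs. P = γ·Q·ΔE/550 = 62.4 × 141 × 2.21 / 550 = 35.4 hp.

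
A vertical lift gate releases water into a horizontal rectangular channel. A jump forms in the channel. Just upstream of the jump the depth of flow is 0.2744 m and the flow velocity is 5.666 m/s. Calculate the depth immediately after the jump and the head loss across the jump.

Fr₁ = V₁/√(g·y₁) = 5.666/√(9.81×0.2744) = 3.453.
By Bélanger, y₂/y₁ = ½[√(1 + 8Fr₁²) − 1] = ½[√96.409 − 1] = 4.409.
y₂ = 4.409 × 0.2744 = 1.210 m.
Head loss: ΔE = (y₂ − y₁)³/(4y₁y₂) = (1.210 − 0.2744)³/(4×0.2744×1.210) = 0.8188/1.328 = 0.6166 m.

y₂ = 1.210 m; ΔE = 0.6166 m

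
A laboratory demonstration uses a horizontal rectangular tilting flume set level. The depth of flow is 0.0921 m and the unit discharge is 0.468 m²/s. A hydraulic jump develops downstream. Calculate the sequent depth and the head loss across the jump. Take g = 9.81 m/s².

y₂ = 0.652 m; ΔE = 0.730 m

V₁ = q/y₁ = 0.468/0.0921 = 5.08 m/s. Fr₁ = V₁/√(g·y₁) = 5.08/√(9.81×0.0921) = 5.35.
By Bélanger, y₂/y₁ = ½[√(1 + 8Fr₁²) − 1] = ½[√229.6 − 1] = 7.08.
y₂ = 7.08 × 0.0921 = 0.652 m.
Head loss: ΔE = (y₂ − y₁)³/(4y₁y₂) = (0.652 − 0.0921)³/(4×0.0921×0.652) = 0.175/0.240 = 0.730 m.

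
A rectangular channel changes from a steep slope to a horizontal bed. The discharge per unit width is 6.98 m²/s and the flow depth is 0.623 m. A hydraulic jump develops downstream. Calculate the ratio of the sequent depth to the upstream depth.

y₂/y₁ = 5.93

V₁ = q/y₁ = 6.98/0.623 = 11.2 m/s. Fr₁ = V₁/√(g·y₁) = 11.2/√(9.81×0.623) = 4.53.
From the momentum equation for a rectangular channel, y₂/y₁ = ½[√(1 + 8Fr₁²) − 1] = ½[√165.3 − 1] = 5.93.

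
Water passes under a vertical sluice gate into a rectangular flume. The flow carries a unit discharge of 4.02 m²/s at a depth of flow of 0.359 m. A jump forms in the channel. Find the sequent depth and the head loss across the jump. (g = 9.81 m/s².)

y₂ = 2.86 m; ΔE = 3.79 m

V₁ = q/y₁ = 4.02/0.359 = 11.2 m/s. Fr₁ = V₁/√(g·y₁) = 11.2/√(9.81×0.359) = 5.97.
From the momentum equation for a rectangular channel, y₂/y₁ = ½[√(1 + 8Fr₁²) − 1] = ½[√285.8 − 1] = 7.95.
y₂ = 7.95 × 0.359 = 2.86 m.
Head loss: ΔE = (y₂ − y₁)³/(4y₁y₂) = (2.86 − 0.359)³/(4×0.359×2.86) = 15.6/4.10 = 3.79 m.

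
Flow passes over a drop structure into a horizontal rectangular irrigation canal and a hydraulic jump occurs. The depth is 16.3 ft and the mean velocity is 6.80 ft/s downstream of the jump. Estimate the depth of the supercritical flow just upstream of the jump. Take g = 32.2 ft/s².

y₁ = 2.49 ft

Fr₂ = V₂/√(g·y₂) = 6.80/√(32.2×16.3) = 0.297.
Since the conjugate-depth ratio holds either way, y₁/y₂ = ½[√(1 + 8Fr₂²) − 1] = ½[√1.705 − 1] = 0.153.
y₁ = 0.153 × 16.3 = 2.49 ft.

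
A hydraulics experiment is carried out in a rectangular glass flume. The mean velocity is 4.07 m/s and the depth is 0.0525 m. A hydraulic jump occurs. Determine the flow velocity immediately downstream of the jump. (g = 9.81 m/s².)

V₂ = 0.540 m/s

Fr₁ = V₁/√(g·y₁) = 4.07/√(9.81×0.0525) = 5.67.
Bélanger equation: y₂/y₁ = ½[√(1 + 8Fr₁²) − 1] = ½[√258.3 − 1] = 7.54.
y₂ = 7.54 × 0.0525 = 0.396 m.
q = V₁·y₁ = 4.07 × 0.0525 = 0.214 m²/s.
V₂ = q/y₂ = 0.214/0.396 = 0.540 m/s.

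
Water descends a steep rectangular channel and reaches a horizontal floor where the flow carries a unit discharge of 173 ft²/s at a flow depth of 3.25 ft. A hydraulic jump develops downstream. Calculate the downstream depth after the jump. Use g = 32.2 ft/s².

y₂ = 22.3 ft

V₁ = q/y₁ = 173/3.25 = 53.2 ft/s. Fr₁ = V₁/√(g·y₁) = 53.2/√(32.2×3.25) = 5.20.
Sequent-depth ratio: y₂/y₁ = ½[√(1 + 8Fr₁²) − 1] = ½[√217.6 − 1] = 6.88.
y₂ = 6.88 × 3.25 = 22.3 ft.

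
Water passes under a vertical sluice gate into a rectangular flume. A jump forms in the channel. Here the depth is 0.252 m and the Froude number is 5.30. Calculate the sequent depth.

Fr₁ = 5.30 (given).
Bélanger equation: y₂/y₁ = ½[√(1 + 8Fr₁²) − 1] = ½[√225.7 − 1] = 7.01.
y₂ = 7.01 × 0.252 = 1.77 m.

y₂ = 1.77 m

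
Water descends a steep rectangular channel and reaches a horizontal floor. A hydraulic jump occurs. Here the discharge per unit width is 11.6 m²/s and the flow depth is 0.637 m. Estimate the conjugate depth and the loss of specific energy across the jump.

y₂ = 6.25 m; ΔE = 11.1 m

V₁ = q/y₁ = 11.6/0.637 = 18.2 m/s. Fr₁ = V₁/√(g·y₁) = 18.2/√(9.81×0.637) = 7.28.
From the momentum equation for a rectangular channel, y₂/y₁ = ½[√(1 + 8Fr₁²) − 1] = ½[√425.5 − 1] = 9.81.
y₂ = 9.81 × 0.637 = 6.25 m.
Head loss: ΔE = (y₂ − y₁)³/(4y₁y₂) = (6.25 − 0.637)³/(4×0.637×6.25) = 177/15.9 = 11.1 m.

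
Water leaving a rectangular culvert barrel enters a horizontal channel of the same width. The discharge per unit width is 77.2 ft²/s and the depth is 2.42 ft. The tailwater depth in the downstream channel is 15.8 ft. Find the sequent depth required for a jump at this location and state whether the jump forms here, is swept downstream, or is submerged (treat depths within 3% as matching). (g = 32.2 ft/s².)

V₁ = q/y₁ = 77.2/2.42 = 31.9 ft/s. Fr₁ = V₁/√(g·y₁) = 31.9/√(32.2×2.42) = 3.61.
From the momentum equation for a rectangular channel, y₂/y₁ = ½[√(1 + 8Fr₁²) − 1] = ½[√105.5 − 1] = 4.64.
y₂ = 4.64 × 2.42 = 11.2 ft.
Tailwater y_tw = 15.8 ft: y_tw > y₂, so the jump is submerged.

y₂ = 11.2 ft; the jump is submerged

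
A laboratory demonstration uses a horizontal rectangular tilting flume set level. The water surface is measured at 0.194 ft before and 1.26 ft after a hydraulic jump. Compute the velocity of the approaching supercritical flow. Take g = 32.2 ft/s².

For a rectangular channel the momentum equation gives q² = ½·g·y₁·y₂·(y₁ + y₂) = ½×32.2×0.194×1.26×1.45 = 5.72.
q = √5.72 = 2.39 ft²/s.
V₁ = q/y₁ = 2.39/0.194 = 12.3 ft/s.

V₁ = 12.3 ft/s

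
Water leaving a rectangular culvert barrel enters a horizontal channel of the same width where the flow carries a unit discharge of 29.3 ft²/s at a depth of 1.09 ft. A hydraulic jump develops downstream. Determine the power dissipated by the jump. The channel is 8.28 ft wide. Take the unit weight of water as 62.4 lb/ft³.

P = 152 hp

V₁ = q/y₁ = 29.3/1.09 = 26.9 ft/s. Fr₁ = V₁/√(g·y₁) = 26.9/√(32.2×1.09) = 4.54.
Conjugate-depth relation: y₂/y₁ = ½[√(1 + 8Fr₁²) − 1] = ½[√165.7 − 1] = 5.94.
y₂ = 5.94 × 1.09 = 6.47 ft.
V₂ = q/y₂ = 29.3/6.47 = 4.53 ft/s. E₁ = y₁ + V₁²/2g = 12.3 ft; E₂ = y₂ + V₂²/2g = 6.79 ft. ΔE = E₁ − E₂ = 5.52 ft.
Q = q·b = 29.3 × 8.28 = 243 cfs. P = γ·Q·ΔE/550 = 62.4 × 243 × 5.52 / 550 = 152 hp.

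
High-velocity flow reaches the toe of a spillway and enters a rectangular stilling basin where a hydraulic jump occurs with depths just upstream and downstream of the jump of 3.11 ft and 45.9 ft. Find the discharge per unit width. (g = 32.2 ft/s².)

q = 336 ft²/s

For a rectangular channel the momentum equation gives q² = ½·g·y₁·y₂·(y₁ + y₂) = ½×32.2×3.11×45.9×49.0 = 112638.
q = √112638 = 336 ft²/s.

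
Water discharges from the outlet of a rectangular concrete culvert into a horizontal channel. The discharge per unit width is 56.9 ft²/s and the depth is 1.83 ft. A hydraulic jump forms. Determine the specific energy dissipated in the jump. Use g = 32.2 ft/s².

V₁ = q/y₁ = 56.9/1.83 = 31.1 ft/s. Fr₁ = V₁/√(g·y₁) = 31.1/√(32.2×1.83) = 4.05.
From the momentum equation for a rectangular channel, y₂/y₁ = ½[√(1 + 8Fr₁²) − 1] = ½[√132.3 − 1] = 5.25.
y₂ = 5.25 × 1.83 = 9.61 ft.
V₂ = q/y₂ = 56.9/9.61 = 5.92 ft/s. E₁ = y₁ + V₁²/2g = 16.8 ft; E₂ = y₂ + V₂²/2g = 10.2 ft. ΔE = E₁ − E₂ = 6.69 ft.

ΔE = 6.69 ft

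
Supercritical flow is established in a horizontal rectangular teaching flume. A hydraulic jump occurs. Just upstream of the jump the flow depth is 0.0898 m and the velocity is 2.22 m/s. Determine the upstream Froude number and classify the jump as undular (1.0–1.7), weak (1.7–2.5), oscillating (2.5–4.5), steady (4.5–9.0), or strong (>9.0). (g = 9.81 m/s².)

Fr₁ = 2.37; weak jump

Fr₁ = V₁/√(g·y₁) = 2.22/√(9.81×0.0898) = 2.37.
Fr₁ = 2.37 lies in the weak range.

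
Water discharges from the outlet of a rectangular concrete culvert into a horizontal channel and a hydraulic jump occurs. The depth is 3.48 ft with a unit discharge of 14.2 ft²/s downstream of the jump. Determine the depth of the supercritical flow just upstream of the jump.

y₁ = 0.834 ft

V₂ = q/y₂ = 14.2/3.48 = 4.08 ft/s; Fr₂ = V₂/√(g·y₂) = 0.385.
From the momentum equation (using Fr₂), y₁/y₂ = ½[√(1 + 8Fr₂²) − 1] = ½[√2.189 − 1] = 0.240.
y₁ = 0.240 × 3.48 = 0.834 ft.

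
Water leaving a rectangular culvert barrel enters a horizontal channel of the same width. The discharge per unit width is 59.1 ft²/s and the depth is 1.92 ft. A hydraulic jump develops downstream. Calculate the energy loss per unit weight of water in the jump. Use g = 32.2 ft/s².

V₁ = q/y₁ = 59.1/1.92 = 30.8 ft/s. Fr₁ = V₁/√(g·y₁) = 30.8/√(32.2×1.92) = 3.91.
Sequent-depth ratio: y₂/y₁ = ½[√(1 + 8Fr₁²) − 1] = ½[√123.6 − 1] = 5.06.
y₂ = 5.06 × 1.92 = 9.71 ft.
Head loss: ΔE = (y₂ − y₁)³/(4y₁y₂) = (9.71 − 1.92)³/(4×1.92×9.71) = 473/74.6 = 6.34 ft.

ΔE = 6.34 ft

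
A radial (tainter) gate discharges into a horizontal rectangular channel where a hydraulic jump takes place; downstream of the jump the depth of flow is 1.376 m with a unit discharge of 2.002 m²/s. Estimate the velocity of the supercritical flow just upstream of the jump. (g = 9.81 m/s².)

V₂ = q/y₂ = 2.002/1.376 = 1.455 m/s; Fr₂ = V₂/√(g·y₂) = 0.3960.
Since the conjugate-depth ratio holds either way, y₁/y₂ = ½[√(1 + 8Fr₂²) − 1] = ½[√2.2546 − 1] = 0.2508.
y₁ = 0.2508 × 1.376 = 0.3450 m.
V₁ = q/y₁ = 2.002/0.3450 = 5.802 m/s.

V₁ = 5.802 m/s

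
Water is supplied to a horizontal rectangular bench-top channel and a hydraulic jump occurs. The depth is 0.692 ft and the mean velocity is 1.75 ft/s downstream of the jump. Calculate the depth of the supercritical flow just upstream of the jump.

Fr₂ = V₂/√(g·y₂) = 1.75/√(32.2×0.692) = 0.371.
Applying the sequent-depth relation in reverse, y₁/y₂ = ½[√(1 + 8Fr₂²) − 1] = ½[√2.100 − 1] = 0.224.
y₁ = 0.224 × 0.692 = 0.155 ft.

y₁ = 0.155 ft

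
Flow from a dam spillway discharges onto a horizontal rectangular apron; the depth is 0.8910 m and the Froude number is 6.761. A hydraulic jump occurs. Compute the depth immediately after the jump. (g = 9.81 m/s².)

y₂ = 8.085 m

Fr₁ = 6.761 (given).
Bélanger equation: y₂/y₁ = ½[√(1 + 8Fr₁²) − 1] = ½[√366.69 − 1] = 9.075.
y₂ = 9.075 × 0.8910 = 8.085 m.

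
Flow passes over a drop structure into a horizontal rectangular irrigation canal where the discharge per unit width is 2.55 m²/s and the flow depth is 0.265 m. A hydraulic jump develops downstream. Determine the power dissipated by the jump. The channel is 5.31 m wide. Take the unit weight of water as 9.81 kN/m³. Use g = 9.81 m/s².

P = 372 kW

V₁ = q/y₁ = 2.55/0.265 = 9.62 m/s. Fr₁ = V₁/√(g·y₁) = 9.62/√(9.81×0.265) = 5.97.
Bélanger equation: y₂/y₁ = ½[√(1 + 8Fr₁²) − 1] = ½[√285.9 − 1] = 7.95.
y₂ = 7.95 × 0.265 = 2.11 m.
V₂ = q/y₂ = 2.55/2.11 = 1.21 m/s. E₁ = y₁ + V₁²/2g = 4.98 m; E₂ = y₂ + V₂²/2g = 2.18 m. ΔE = E₁ − E₂ = 2.80 m.
Q = q·b = 2.55 × 5.31 = 13.5 m³/s. P = γ·Q·ΔE = 9.81 × 13.5 × 2.80 = 372 kW.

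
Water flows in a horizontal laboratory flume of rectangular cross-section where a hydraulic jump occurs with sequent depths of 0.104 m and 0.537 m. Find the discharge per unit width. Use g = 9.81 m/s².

q = 0.419 m²/s

For a rectangular channel the momentum equation gives q² = ½·g·y₁·y₂·(y₁ + y₂) = ½×9.81×0.104×0.537×0.641 = 0.176.
q = √0.176 = 0.419 m²/s.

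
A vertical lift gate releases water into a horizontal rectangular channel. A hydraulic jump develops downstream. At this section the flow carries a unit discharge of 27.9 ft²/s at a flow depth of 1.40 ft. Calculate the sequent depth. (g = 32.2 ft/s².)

V₁ = q/y₁ = 27.9/1.40 = 19.9 ft/s. Fr₁ = V₁/√(g·y₁) = 19.9/√(32.2×1.40) = 2.97.
By Bélanger, y₂/y₁ = ½[√(1 + 8Fr₁²) − 1] = ½[√71.48 − 1] = 3.73.
y₂ = 3.73 × 1.40 = 5.22 ft.

y₂ = 5.22 ft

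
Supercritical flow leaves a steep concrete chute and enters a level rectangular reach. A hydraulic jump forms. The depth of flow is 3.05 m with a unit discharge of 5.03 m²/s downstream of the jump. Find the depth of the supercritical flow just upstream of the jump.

y₁ = 0.479 m

V₂ = q/y₂ = 5.03/3.05 = 1.65 m/s; Fr₂ = V₂/√(g·y₂) = 0.301.
The Bélanger relation is symmetric: y₁/y₂ = ½[√(1 + 8Fr₂²) − 1] = ½[√1.727 − 1] = 0.157.
y₁ = 0.157 × 3.05 = 0.479 m.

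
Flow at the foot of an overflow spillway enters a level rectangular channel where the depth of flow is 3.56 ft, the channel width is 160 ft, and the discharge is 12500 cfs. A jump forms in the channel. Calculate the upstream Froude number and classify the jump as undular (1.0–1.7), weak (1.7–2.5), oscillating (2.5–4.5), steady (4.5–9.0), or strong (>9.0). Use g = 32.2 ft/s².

q = Q/b = 12500/160 = 78.1 ft²/s; V₁ = q/y₁ = 21.9 ft/s. Fr₁ = V₁/√(g·y₁) = 2.05.
Fr₁ = 2.05 lies in the weak range.

Fr₁ = 2.05; weak jump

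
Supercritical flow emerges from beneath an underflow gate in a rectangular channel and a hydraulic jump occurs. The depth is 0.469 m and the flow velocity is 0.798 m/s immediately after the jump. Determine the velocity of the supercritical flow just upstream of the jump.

V₁ = 3.53 m/s

Fr₂ = V₂/√(g·y₂) = 0.798/√(9.81×0.469) = 0.372.
From the momentum equation (using Fr₂), y₁/y₂ = ½[√(1 + 8Fr₂²) − 1] = ½[√2.107 − 1] = 0.226.
y₁ = 0.226 × 0.469 = 0.106 m.
V₁ = q/y₁ = 0.374/0.106 = 3.53 m/s.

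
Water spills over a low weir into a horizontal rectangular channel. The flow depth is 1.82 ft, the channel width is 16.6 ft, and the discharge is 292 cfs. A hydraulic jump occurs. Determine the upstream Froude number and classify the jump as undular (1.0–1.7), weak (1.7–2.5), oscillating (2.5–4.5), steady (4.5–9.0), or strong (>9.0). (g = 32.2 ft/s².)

q = Q/b = 292/16.6 = 17.6 ft²/s; V₁ = q/y₁ = 9.67 ft/s. Fr₁ = V₁/√(g·y₁) = 1.26.
Fr₁ = 1.26 lies in the undular range.

Fr₁ = 1.26; undular jump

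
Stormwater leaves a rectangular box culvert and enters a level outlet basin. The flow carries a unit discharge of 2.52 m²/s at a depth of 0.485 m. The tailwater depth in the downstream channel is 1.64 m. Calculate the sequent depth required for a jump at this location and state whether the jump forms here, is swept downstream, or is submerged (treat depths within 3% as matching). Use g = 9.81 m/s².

y₂ = 1.41 m; the jump is submerged

V₁ = q/y₁ = 2.52/0.485 = 5.20 m/s. Fr₁ = V₁/√(g·y₁) = 5.20/√(9.81×0.485) = 2.38.
By Bélanger, y₂/y₁ = ½[√(1 + 8Fr₁²) − 1] = ½[√46.39 − 1] = 2.91.
y₂ = 2.91 × 0.485 = 1.41 m.
Tailwater y_tw = 1.64 m: y_tw > y₂, so the jump is submerged.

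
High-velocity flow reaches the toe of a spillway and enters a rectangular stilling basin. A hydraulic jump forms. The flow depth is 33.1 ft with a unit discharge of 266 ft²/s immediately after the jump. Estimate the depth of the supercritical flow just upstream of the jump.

V₂ = q/y₂ = 266/33.1 = 8.04 ft/s; Fr₂ = V₂/√(g·y₂) = 0.246.
Since the conjugate-depth ratio holds either way, y₁/y₂ = ½[√(1 + 8Fr₂²) − 1] = ½[√1.485 − 1] = 0.109.
y₁ = 0.109 × 33.1 = 3.62 ft.

y₁ = 3.62 ft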